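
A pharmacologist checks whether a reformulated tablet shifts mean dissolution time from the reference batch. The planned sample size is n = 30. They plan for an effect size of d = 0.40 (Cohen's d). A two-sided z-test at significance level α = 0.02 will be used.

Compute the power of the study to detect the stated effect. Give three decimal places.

Power ≈ 0.446

Noncentrality parameter: δ = d·√n = 0.40 × √30 = 2.1909
Critical value for a two-sided test at α = 0.02: z_{α/2} = 2.326.
Power = Φ(δ − 2.326) + Φ(−δ − 2.326) = Φ(-0.135) + Φ(-4.517) = 0.4461 + 0.0000 = 0.4461.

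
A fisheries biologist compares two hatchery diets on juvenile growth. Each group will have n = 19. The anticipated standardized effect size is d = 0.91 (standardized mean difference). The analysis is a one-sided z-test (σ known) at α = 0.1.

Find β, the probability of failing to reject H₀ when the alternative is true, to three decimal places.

β ≈ 0.064

Noncentrality parameter: δ = d·√(n/2) = 0.91 × √(19/2) = 2.8048
One-sided α = 0.1 → critical value z_{0.1} = 1.282.
Power = Φ(δ − 1.282) = Φ(1.523) = 0.9362.
Type II error: β = 1 − power = 1 − 0.9362 = 0.0638.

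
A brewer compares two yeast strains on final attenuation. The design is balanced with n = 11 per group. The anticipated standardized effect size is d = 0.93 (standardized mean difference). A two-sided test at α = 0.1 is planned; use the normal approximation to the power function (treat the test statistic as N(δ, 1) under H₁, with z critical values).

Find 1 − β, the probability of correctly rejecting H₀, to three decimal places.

Noncentrality parameter: δ = d·√(n/2) = 0.93 × √(11/2) = 2.1810
Two-sided α = 0.1 → critical value z_{0.05} = 1.645.
Power = Φ(δ − 1.645) + Φ(−δ − 1.645) = Φ(0.536) + Φ(-3.826) = 0.7041 + 0.0001 = 0.7042.

Power ≈ 0.704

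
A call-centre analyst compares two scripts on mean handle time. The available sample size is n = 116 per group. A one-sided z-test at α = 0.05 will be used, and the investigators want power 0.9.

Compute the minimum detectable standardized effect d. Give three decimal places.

d ≈ 0.384

Need Φ(δ − 1.645) = 0.9, so δ = 1.645 + 1.282 = 2.926.
δ = d·√(n/2) ⇒ d = δ/√(n/2) = 2.926/√(116/2) = 0.3843.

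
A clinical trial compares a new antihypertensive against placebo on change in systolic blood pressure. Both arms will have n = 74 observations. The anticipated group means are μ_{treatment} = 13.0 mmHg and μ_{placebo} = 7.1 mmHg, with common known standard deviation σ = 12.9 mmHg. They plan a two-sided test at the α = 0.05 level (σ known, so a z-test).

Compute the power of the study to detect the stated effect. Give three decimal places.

Power ≈ 0.794

Standardized effect: d = |μ_{treatment} − μ_{placebo}| / σ = |13.0 − 7.1| / 12.9 = 0.4574
Noncentrality parameter: δ = d·√(n/2) = 0.4574 × √(74/2) = 2.7820
Two-sided α = 0.05 → critical value z_{0.025} = 1.960.
Power = Φ(δ − 1.960) + Φ(−δ − 1.960) = Φ(0.822) + Φ(-4.742) = 0.7945 + 0.0000 = 0.7945.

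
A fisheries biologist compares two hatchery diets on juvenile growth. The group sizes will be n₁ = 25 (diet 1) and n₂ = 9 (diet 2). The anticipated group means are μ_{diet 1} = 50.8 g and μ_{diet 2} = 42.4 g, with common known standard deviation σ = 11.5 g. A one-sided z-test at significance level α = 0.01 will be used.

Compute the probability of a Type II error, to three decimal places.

Standardized effect: d = |μ_{diet 1} − μ_{diet 2}| / σ = |50.8 − 42.4| / 11.5 = 0.7304
Noncentrality parameter: δ = d / √(1/n₁ + 1/n₂) = 0.7304 / √(1/25 + 1/9) = 1.8790
One-sided α = 0.01 → critical value z_{0.01} = 2.326.
Power = P(Z > 2.326 − δ) = Φ(-0.447) = 0.3273.
Type II error: β = 1 − power = 1 − 0.3273 = 0.6727.

β ≈ 0.673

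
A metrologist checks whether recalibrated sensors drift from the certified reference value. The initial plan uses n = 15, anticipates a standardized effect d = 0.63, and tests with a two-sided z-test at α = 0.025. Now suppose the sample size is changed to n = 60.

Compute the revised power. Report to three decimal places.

Power ≈ 0.996

With n = 60: δ = d·√n = 0.63 × √60 = 4.8800. Critical value z_{0.0125} = 2.241.
Revised power = Φ(δ − 2.241) + Φ(−δ − 2.241) = Φ(2.639) + Φ(-7.121) = 0.9958 + 0.0000 = 0.9958.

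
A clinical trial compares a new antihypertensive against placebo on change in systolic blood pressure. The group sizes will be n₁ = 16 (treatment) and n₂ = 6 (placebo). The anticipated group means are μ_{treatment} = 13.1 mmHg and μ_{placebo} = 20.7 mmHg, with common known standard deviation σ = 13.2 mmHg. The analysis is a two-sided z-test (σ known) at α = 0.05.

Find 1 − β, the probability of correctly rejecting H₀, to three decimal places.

Standardized effect: d = |μ_{treatment} − μ_{placebo}| / σ = |13.1 − 20.7| / 13.2 = 0.5758
Noncentrality parameter: δ = d / √(1/n₁ + 1/n₂) = 0.5758 / √(1/16 + 1/6) = 1.2027
Two-sided α = 0.05 → critical value z_{0.025} = 1.960.
Power = Φ(δ − 1.960) + Φ(−δ − 1.960) = Φ(-0.757) + Φ(-3.163) = 0.2245 + 0.0008 = 0.2252.

Power ≈ 0.225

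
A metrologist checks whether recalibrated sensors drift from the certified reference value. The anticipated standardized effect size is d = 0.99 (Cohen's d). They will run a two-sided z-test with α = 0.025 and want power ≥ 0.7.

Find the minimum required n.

n = 8

For power 0.7 need Φ(δ − z_{0.0125}) = 0.7, so δ = z_{0.0125} + z_{0.30} = 2.241 + 0.524 = 2.766.
(For δ > 0 the lower-tail rejection region contributes negligibly to power, so the one-term inversion is standard.)
δ = d·√n ⇒ n = (δ/d)² = (2.766 / 0.99)² = 7.80.
Rounding up, n = 8.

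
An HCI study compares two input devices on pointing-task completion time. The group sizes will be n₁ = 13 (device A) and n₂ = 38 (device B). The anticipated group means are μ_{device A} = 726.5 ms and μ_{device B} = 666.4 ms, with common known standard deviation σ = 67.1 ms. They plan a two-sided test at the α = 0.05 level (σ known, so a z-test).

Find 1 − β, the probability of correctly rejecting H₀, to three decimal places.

Standardized effect: d = |μ_{device A} − μ_{device B}| / σ = |726.5 − 666.4| / 67.1 = 0.8957
Noncentrality parameter: δ = d / √(1/n₁ + 1/n₂) = 0.8957 / √(1/13 + 1/38) = 2.7876
Two-sided α = 0.05 → critical value z_{0.025} = 1.960.
Power = Φ(δ − 1.960) + Φ(−δ − 1.960) = Φ(0.828) + Φ(-4.748) = 0.7961 + 0.0000 = 0.7961.

Power ≈ 0.796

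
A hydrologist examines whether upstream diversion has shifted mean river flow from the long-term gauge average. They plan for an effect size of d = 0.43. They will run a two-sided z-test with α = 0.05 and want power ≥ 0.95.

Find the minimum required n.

n = 71

Set Φ(δ − 1.960) = 0.95; then δ − 1.960 = Φ⁻¹(0.95) = 1.645, giving δ = 3.605.
(For δ > 0 the lower-tail rejection region contributes negligibly to power, so the one-term inversion is standard.)
δ = d·√n ⇒ n = (δ/d)² = (3.605 / 0.43)² = 70.28.
Rounding up, n = 71.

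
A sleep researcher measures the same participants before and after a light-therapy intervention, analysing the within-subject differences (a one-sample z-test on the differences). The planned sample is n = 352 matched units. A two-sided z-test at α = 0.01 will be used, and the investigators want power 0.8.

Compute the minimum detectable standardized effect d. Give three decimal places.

d ≈ 0.182

Required noncentrality: δ = z_{0.005} + z_{0.20} = 2.576 + 0.842 = 3.417.
(Lower-tail contribution to power is negligible for δ > 0.)
δ = d·√n ⇒ d = δ/√n = 3.417/√352 = 0.1822.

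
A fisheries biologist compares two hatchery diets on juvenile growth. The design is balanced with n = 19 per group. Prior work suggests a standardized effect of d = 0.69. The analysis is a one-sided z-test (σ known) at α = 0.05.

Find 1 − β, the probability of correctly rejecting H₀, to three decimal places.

Noncentrality parameter: δ = d·√(n/2) = 0.69 × √(19/2) = 2.1267
One-sided α = 0.05 → critical value z_{0.05} = 1.645.
Power = Φ(δ − 1.645) = Φ(0.482) = 0.6851.

Power ≈ 0.685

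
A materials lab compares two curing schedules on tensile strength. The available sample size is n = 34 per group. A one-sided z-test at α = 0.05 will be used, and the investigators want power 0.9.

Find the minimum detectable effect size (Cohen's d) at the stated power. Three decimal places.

d ≈ 0.710

Required noncentrality: δ = z_{0.05} + z_{0.10} = 1.645 + 1.282 = 2.926.
δ = d·√(n/2) ⇒ d = δ/√(n/2) = 2.926/√(34/2) = 0.7098.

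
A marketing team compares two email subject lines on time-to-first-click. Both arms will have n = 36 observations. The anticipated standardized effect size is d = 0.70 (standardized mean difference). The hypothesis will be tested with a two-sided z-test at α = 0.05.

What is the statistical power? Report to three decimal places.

Noncentrality parameter: λ = d·√(n/2) = 0.70 × √(36/2) = 2.9698
Critical value for a two-sided test at α = 0.05: z_{α/2} = 1.960.
Power = Φ(λ − 1.960) + Φ(−λ − 1.960) = Φ(1.010) + Φ(-4.930) = 0.8437 + 0.0000 = 0.8437.

Power ≈ 0.844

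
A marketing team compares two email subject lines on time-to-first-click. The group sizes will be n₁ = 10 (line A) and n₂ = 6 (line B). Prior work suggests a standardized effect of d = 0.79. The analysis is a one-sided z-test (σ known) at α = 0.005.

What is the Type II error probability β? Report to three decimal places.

Noncentrality parameter: δ = d / √(1/n₁ + 1/n₂) = 0.79 / √(1/10 + 1/6) = 1.5298
One-sided α = 0.005 → critical value z_{0.005} = 2.576.
Power = Φ(δ − 2.576) = Φ(-1.046) = 0.1478.
Type II error: β = 1 − power = 1 − 0.1478 = 0.8522.

β ≈ 0.852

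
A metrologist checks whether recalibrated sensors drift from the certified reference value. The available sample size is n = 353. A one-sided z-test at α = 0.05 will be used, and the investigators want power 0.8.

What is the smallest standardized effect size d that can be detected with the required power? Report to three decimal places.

Required noncentrality: δ = z_{0.05} + z_{0.20} = 1.645 + 0.842 = 2.486.
δ = d·√n ⇒ d = δ/√n = 2.486/√353 = 0.1323.

d ≈ 0.132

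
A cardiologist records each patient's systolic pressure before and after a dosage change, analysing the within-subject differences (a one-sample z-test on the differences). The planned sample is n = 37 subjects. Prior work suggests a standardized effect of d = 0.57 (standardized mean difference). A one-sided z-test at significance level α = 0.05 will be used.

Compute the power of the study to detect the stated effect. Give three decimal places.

Noncentrality parameter: λ = d·√n = 0.57 × √37 = 3.4672
One-sided α = 0.05 → critical value z_{0.05} = 1.645.
Power = P(Z > 1.645 − λ) = Φ(1.822) = 0.9658.

Power ≈ 0.966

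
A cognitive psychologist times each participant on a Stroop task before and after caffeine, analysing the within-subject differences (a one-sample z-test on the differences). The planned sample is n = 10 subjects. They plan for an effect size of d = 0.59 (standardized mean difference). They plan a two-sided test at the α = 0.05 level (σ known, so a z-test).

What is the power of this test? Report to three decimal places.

Power ≈ 0.463

Noncentrality parameter: λ = d·√n = 0.59 × √10 = 1.8657
Critical value for a two-sided test at α = 0.05: z_{α/2} = 1.960.
Power = Φ(λ − 1.960) + Φ(−λ − 1.960) = Φ(-0.094) + Φ(-3.826) = 0.4625 + 0.0001 = 0.4625.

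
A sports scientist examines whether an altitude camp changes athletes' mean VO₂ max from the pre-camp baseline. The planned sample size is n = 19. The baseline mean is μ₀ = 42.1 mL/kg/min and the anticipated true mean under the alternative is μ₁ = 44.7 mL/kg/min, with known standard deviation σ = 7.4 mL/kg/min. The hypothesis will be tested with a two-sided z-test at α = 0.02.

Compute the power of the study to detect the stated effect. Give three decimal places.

Standardized effect: d = |μ₁ − μ₀| / σ = |44.7 − 42.1| / 7.4 = 0.3514
Noncentrality parameter: δ = d·√n = 0.3514 × √19 = 1.5315
Two-sided α = 0.02 → critical value z_{0.01} = 2.326.
Power = Φ(δ − 2.326) + Φ(−δ − 2.326) = Φ(-0.795) + Φ(-3.858) = 0.2134 + 0.0001 = 0.2134.

Power ≈ 0.213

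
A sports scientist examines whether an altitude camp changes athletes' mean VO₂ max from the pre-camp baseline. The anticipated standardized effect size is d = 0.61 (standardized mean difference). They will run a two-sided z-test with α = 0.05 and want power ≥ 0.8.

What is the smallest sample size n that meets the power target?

n = 22

Set Φ(δ − 1.960) = 0.8; then δ − 1.960 = Φ⁻¹(0.8) = 0.842, giving δ = 2.802.
(For δ > 0 the lower-tail rejection region contributes negligibly to power, so the one-term inversion is standard.)
δ = d·√n ⇒ n = (δ/d)² = (2.802 / 0.61)² = 21.09.
Round up to the next whole unit.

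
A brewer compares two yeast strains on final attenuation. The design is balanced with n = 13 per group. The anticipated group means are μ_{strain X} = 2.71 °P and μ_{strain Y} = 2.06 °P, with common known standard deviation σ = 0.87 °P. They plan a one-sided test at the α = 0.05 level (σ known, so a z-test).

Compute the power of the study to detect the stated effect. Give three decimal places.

Power ≈ 0.603

Standardized effect: d = |μ_{strain X} − μ_{strain Y}| / σ = |2.71 − 2.06| / 0.87 = 0.7471
Noncentrality parameter: δ = d·√(n/2) = 0.7471 × √(13/2) = 1.9048
Critical value for a one-sided test at α = 0.05: z_α = 1.645.
Power = Φ(δ − 1.645) = Φ(0.260) = 0.6025.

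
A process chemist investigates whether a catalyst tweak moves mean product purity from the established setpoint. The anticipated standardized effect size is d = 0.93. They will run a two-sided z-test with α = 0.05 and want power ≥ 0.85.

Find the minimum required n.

For power 0.85 need Φ(δ − z_{0.025}) = 0.85, so δ = z_{0.025} + z_{0.15} = 1.960 + 1.036 = 2.996.
(The Φ(−δ − z_{α/2}) term is vanishingly small for δ > 0 and is dropped in the standard sample-size formula.)
δ = d·√n ⇒ n = (δ/d)² = (2.996 / 0.93)² = 10.38.
Round up to the next whole unit.

n = 11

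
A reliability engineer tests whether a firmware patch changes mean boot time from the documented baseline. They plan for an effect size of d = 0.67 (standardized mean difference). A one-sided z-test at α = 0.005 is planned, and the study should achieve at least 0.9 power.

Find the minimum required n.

n = 34

For power 0.9 need Φ(δ − z_{0.005}) = 0.9, so δ = z_{0.005} + z_{0.10} = 2.576 + 1.282 = 3.857.
δ = d·√n ⇒ n = (δ/d)² = (3.857 / 0.67)² = 33.15.
Round up to the next whole unit.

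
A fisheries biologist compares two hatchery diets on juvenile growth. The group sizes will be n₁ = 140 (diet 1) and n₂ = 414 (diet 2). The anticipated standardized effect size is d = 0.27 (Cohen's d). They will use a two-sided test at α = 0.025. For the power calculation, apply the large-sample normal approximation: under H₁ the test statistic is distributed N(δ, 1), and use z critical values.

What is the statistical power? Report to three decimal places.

Noncentrality parameter: δ = d / √(1/n₁ + 1/n₂) = 0.27 / √(1/140 + 1/414) = 2.7617
Two-sided α = 0.025 → critical value z_{0.0125} = 2.241.
Power = Φ(δ − 2.241) + Φ(−δ − 2.241) = Φ(0.520) + Φ(-5.003) = 0.6986 + 0.0000 = 0.6986.

Power ≈ 0.699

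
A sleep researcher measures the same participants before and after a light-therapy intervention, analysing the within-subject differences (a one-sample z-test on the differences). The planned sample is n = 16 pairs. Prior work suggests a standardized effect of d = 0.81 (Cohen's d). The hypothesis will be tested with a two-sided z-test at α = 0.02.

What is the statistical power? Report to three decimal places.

Power ≈ 0.820

Noncentrality parameter: δ = d·√n = 0.81 × √16 = 3.2400
Two-sided α = 0.02 → critical value z_{0.01} = 2.326.
Power = Φ(δ − 2.326) + Φ(−δ − 2.326) = Φ(0.914) + Φ(-5.566) = 0.8196 + 0.0000 = 0.8196.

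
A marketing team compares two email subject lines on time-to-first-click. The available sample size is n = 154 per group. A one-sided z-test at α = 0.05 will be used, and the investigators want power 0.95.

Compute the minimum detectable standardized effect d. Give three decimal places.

d ≈ 0.375

Required noncentrality: δ = z_{0.05} + z_{0.05} = 1.645 + 1.645 = 3.290.
δ = d·√(n/2) ⇒ d = δ/√(n/2) = 3.290/√(154/2) = 0.3749.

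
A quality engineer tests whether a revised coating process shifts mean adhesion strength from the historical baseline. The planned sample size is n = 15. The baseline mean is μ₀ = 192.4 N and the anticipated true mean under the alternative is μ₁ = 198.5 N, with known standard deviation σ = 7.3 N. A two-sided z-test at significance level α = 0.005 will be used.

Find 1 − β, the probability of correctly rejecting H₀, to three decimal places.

Standardized effect: d = |μ₁ − μ₀| / σ = |198.5 − 192.4| / 7.3 = 0.8356
Noncentrality parameter: λ = d·√n = 0.8356 × √15 = 3.2363
Two-sided α = 0.005 → critical value z_{0.0025} = 2.807.
Power = Φ(λ − 2.807) + Φ(−λ − 2.807) = Φ(0.429) + Φ(-6.043) = 0.6661 + 0.0000 = 0.6661.

Power ≈ 0.666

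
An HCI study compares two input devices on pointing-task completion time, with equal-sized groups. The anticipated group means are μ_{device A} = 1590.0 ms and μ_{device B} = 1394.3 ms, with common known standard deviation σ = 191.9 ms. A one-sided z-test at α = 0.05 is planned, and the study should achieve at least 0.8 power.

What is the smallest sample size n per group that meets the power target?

n = 12 per group

Standardized effect: d = |μ_{device A} − μ_{device B}| / σ = |1590.0 − 1394.3| / 191.9 = 1.0198
Set Φ(δ − 1.645) = 0.8; then δ − 1.645 = Φ⁻¹(0.8) = 0.842, giving δ = 2.486.
δ = d·√(n/2) ⇒ n = 2(δ/d)² = 2 × (2.486 / 1.0198)² = 11.89.
Round up to the next whole unit.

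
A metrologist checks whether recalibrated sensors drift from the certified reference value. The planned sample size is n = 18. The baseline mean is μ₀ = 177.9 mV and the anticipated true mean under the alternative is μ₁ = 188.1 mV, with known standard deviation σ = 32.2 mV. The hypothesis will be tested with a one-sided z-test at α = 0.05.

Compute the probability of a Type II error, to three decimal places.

β ≈ 0.618

Standardized effect: d = |μ₁ − μ₀| / σ = |188.1 − 177.9| / 32.2 = 0.3168
Noncentrality parameter: δ = d·√n = 0.3168 × √18 = 1.3439
One-sided α = 0.05 → critical value z_{0.05} = 1.645.
Power = Φ(δ − 1.645) = Φ(-0.301) = 0.3817.
Type II error: β = 1 − power = 1 − 0.3817 = 0.6183.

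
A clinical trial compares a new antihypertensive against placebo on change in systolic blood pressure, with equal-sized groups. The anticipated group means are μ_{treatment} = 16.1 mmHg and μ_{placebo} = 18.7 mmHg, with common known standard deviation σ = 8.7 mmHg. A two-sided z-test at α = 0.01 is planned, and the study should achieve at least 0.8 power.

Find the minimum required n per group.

Standardized effect: d = |μ_{treatment} − μ_{placebo}| / σ = |16.1 − 18.7| / 8.7 = 0.2989
For power 0.8 need Φ(δ − z_{0.005}) = 0.8, so δ = z_{0.005} + z_{0.20} = 2.576 + 0.842 = 3.417.
(Ignoring the negligible lower-tail rejection probability gives the usual closed-form inversion.)
δ = d·√(n/2) ⇒ n = 2(δ/d)² = 2 × (3.417 / 0.2989)² = 261.53.
Rounding up, n = 262 per group.

n = 262 per group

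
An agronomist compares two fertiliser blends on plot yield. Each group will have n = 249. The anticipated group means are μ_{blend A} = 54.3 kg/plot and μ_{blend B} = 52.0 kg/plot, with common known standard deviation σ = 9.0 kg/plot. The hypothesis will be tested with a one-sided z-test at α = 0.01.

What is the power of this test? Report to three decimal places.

Power ≈ 0.700

Standardized effect: d = |μ_{blend A} − μ_{blend B}| / σ = |54.3 − 52.0| / 9.0 = 0.2556
Noncentrality parameter: δ = d·√(n/2) = 0.2556 × √(249/2) = 2.8515
One-sided α = 0.01 → critical value z_{0.01} = 2.326.
Power = Φ(δ − 2.326) = Φ(0.525) = 0.7003.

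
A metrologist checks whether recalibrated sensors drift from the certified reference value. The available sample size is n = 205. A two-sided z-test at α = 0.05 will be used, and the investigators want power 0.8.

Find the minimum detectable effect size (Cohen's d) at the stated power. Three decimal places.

d ≈ 0.196

Required noncentrality: δ = z_{0.025} + z_{0.20} = 1.960 + 0.842 = 2.802.
(Lower-tail contribution to power is negligible for δ > 0.)
δ = d·√n ⇒ d = δ/√n = 2.802/√205 = 0.1957.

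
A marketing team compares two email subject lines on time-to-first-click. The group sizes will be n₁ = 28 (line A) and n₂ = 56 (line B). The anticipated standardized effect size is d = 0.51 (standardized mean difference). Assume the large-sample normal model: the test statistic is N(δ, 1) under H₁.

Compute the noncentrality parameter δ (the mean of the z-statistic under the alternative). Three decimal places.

δ ≈ 2.203

The noncentrality parameter scales effect size by the design's sample-size factor: δ = d / √(1/n₁ + 1/n₂) = 0.51 / √(1/28 + 1/56) = 2.2035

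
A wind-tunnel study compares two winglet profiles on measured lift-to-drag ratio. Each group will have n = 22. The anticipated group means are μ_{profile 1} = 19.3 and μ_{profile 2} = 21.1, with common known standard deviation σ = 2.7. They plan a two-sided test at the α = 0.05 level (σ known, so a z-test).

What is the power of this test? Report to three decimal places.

Standardized effect: d = |μ_{profile 1} − μ_{profile 2}| / σ = |19.3 − 21.1| / 2.7 = 0.6667
Noncentrality parameter: δ = d·√(n/2) = 0.6667 × √(22/2) = 2.2111
Two-sided α = 0.05 → critical value z_{0.025} = 1.960.
Power = Φ(δ − 1.960) + Φ(−δ − 1.960) = Φ(0.251) + Φ(-4.171) = 0.5991 + 0.0000 = 0.5992.

Power ≈ 0.599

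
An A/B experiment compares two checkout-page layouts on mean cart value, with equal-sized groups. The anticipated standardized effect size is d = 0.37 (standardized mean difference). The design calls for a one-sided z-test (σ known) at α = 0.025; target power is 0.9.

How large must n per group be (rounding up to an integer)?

Set Φ(δ − 1.960) = 0.9; then δ − 1.960 = Φ⁻¹(0.9) = 1.282, giving δ = 3.242.
δ = d·√(n/2) ⇒ n = 2(δ/d)² = 2 × (3.242 / 0.37)² = 153.51.
Round up to the next whole unit.

n = 154 per group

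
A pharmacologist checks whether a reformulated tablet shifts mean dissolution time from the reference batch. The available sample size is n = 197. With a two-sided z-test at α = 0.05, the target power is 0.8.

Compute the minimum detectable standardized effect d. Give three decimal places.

Need Φ(δ − 1.960) = 0.8, so δ = 1.960 + 0.842 = 2.802.
(Lower-tail contribution to power is negligible for δ > 0.)
δ = d·√n ⇒ d = δ/√n = 2.802/√197 = 0.1996.

d ≈ 0.200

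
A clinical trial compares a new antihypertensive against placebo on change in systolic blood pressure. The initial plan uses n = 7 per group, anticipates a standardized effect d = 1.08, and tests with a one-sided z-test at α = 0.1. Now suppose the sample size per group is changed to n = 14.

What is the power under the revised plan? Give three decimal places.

With n = 14 per group: δ = d·√(n/2) = 1.08 × √(14/2) = 2.8574. Critical value z_{0.1} = 1.282.
Revised power = Φ(δ − 1.282) = Φ(1.576) = 0.9425.

Power ≈ 0.942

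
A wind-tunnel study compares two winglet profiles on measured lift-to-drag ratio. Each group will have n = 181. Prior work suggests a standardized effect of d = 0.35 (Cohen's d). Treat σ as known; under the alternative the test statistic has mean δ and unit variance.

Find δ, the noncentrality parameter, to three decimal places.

δ ≈ 3.330

The noncentrality parameter scales effect size by the design's sample-size factor: δ = d·√(n/2) = 0.35 × √(181/2) = 3.3296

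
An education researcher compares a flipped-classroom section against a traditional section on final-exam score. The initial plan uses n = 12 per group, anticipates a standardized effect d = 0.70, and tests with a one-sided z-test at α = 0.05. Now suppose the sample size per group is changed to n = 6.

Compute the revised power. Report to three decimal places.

Power ≈ 0.333

With n = 6 per group: δ = d·√(n/2) = 0.70 × √(6/2) = 1.2124. Critical value z_{0.05} = 1.645.
Revised power = P(Z > 1.645 − δ) = Φ(-0.432) = 0.3327.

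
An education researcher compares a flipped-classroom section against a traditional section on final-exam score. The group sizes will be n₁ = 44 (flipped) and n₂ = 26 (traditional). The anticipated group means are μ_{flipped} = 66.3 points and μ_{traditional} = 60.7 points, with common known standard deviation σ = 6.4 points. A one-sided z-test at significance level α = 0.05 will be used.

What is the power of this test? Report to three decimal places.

Standardized effect: d = |μ_{flipped} − μ_{traditional}| / σ = |66.3 − 60.7| / 6.4 = 0.8750
Noncentrality parameter: δ = d / √(1/n₁ + 1/n₂) = 0.8750 / √(1/44 + 1/26) = 3.5373
One-sided α = 0.05 → critical value z_{0.05} = 1.645.
Power = Φ(δ − 1.645) = Φ(1.892) = 0.9708.

Power ≈ 0.971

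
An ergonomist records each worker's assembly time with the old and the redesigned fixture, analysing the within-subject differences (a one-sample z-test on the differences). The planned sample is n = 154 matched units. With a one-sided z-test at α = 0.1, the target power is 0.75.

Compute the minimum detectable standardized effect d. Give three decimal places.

d ≈ 0.158

Required noncentrality: δ = z_{0.1} + z_{0.25} = 1.282 + 0.674 = 1.956.
δ = d·√n ⇒ d = δ/√n = 1.956/√154 = 0.1576.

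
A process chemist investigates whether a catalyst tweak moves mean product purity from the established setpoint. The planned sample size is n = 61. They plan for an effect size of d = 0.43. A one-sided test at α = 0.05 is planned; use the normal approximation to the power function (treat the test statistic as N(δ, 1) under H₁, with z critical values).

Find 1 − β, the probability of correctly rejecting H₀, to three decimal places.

Noncentrality parameter: δ = d·√n = 0.43 × √61 = 3.3584
Critical value for a one-sided test at α = 0.05: z_α = 1.645.
Power = Φ(δ − 1.645) = Φ(1.714) = 0.9567.

Power ≈ 0.957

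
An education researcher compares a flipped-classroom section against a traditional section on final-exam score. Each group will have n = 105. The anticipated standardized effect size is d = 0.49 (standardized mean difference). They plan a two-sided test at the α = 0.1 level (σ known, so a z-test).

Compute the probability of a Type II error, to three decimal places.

β ≈ 0.028

Noncentrality parameter: δ = d·√(n/2) = 0.49 × √(105/2) = 3.5504
Two-sided α = 0.1 → critical value z_{0.05} = 1.645.
Power = Φ(δ − 1.645) + Φ(−δ − 1.645) = Φ(1.906) + Φ(-5.195) = 0.9716 + 0.0000 = 0.9716.
Type II error: β = 1 − power = 1 − 0.9716 = 0.0284.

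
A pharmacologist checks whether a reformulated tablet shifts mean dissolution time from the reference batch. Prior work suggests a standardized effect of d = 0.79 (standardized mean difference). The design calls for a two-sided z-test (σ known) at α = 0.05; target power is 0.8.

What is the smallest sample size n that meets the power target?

n = 13

Set Φ(δ − 1.960) = 0.8; then δ − 1.960 = Φ⁻¹(0.8) = 0.842, giving δ = 2.802.
(Ignoring the negligible lower-tail rejection probability gives the usual closed-form inversion.)
δ = d·√n ⇒ n = (δ/d)² = (2.802 / 0.79)² = 12.58.
Round up to the next whole unit.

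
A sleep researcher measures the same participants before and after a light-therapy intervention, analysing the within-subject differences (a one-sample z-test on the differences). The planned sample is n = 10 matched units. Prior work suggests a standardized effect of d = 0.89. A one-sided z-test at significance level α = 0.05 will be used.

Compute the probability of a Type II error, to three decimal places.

Noncentrality parameter: δ = d·√n = 0.89 × √10 = 2.8144
Critical value for a one-sided test at α = 0.05: z_α = 1.645.
Power = Φ(δ − 1.645) = Φ(1.170) = 0.8789.
Type II error: β = 1 − power = 1 − 0.8789 = 0.1211.

β ≈ 0.121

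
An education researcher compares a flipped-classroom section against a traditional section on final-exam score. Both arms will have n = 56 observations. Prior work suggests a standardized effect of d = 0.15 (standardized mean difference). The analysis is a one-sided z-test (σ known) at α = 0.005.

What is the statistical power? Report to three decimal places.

Power ≈ 0.037

Noncentrality parameter: δ = d·√(n/2) = 0.15 × √(56/2) = 0.7937
Critical value for a one-sided test at α = 0.005: z_α = 2.576.
Power = Φ(δ − 2.576) = Φ(-1.782) = 0.0374.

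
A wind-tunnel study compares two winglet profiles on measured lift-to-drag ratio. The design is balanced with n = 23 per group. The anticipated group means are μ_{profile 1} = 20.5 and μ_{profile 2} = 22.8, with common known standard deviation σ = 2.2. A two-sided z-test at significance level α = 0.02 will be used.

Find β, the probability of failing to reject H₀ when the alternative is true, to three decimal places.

β ≈ 0.111

Standardized effect: d = |μ_{profile 1} − μ_{profile 2}| / σ = |20.5 − 22.8| / 2.2 = 1.0455
Noncentrality parameter: δ = d·√(n/2) = 1.0455 × √(23/2) = 3.5453
Two-sided α = 0.02 → critical value z_{0.01} = 2.326.
Power = Φ(δ − 2.326) + Φ(−δ − 2.326) = Φ(1.219) + Φ(-5.872) = 0.8886 + 0.0000 = 0.8886.
Type II error: β = 1 − power = 1 − 0.8886 = 0.1114.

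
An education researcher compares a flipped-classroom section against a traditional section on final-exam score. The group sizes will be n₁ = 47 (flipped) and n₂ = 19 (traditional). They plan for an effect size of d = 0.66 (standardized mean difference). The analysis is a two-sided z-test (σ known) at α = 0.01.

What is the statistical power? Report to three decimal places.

Noncentrality parameter: δ = d / √(1/n₁ + 1/n₂) = 0.66 / √(1/47 + 1/19) = 2.4277
Two-sided α = 0.01 → critical value z_{0.005} = 2.576.
Power = Φ(δ − 2.576) + Φ(−δ − 2.576) = Φ(-0.148) + Φ(-5.004) = 0.4411 + 0.0000 = 0.4411.

Power ≈ 0.441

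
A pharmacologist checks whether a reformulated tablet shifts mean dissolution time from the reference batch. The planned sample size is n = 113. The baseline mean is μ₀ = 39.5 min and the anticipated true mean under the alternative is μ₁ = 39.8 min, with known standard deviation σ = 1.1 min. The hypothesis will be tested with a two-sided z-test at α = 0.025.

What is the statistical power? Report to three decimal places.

Standardized effect: d = |μ₁ − μ₀| / σ = |39.8 − 39.5| / 1.1 = 0.2727
Noncentrality parameter: δ = d·√n = 0.2727 × √113 = 2.8991
Two-sided α = 0.025 → critical value z_{0.0125} = 2.241.
Power = Φ(δ − 2.241) + Φ(−δ − 2.241) = Φ(0.658) + Φ(-5.141) = 0.7446 + 0.0000 = 0.7446.

Power ≈ 0.745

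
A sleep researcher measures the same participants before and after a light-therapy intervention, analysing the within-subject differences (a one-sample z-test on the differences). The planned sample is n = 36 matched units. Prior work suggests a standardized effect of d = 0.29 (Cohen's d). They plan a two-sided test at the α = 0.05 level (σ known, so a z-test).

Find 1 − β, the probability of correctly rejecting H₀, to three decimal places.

Power ≈ 0.413

Noncentrality parameter: λ = d·√n = 0.29 × √36 = 1.7400
Two-sided α = 0.05 → critical value z_{0.025} = 1.960.
Power = Φ(λ − 1.960) + Φ(−λ − 1.960) = Φ(-0.220) + Φ(-3.700) = 0.4129 + 0.0001 = 0.4131.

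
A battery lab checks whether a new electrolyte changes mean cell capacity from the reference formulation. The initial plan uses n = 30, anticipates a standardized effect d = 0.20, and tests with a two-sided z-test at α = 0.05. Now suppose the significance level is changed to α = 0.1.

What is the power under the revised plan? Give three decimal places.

Power ≈ 0.294

δ = d·√n = 0.20 × √30 = 1.0954 (unchanged). New critical value: z_{0.05} = 1.645.
Revised power = Φ(δ − 1.645) + Φ(−δ − 1.645) = Φ(-0.549) + Φ(-2.740) = 0.2914 + 0.0031 = 0.2944.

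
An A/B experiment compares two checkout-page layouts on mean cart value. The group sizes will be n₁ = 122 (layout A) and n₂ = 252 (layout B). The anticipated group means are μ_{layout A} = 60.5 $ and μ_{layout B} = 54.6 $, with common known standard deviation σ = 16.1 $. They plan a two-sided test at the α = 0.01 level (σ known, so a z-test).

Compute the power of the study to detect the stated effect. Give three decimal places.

Power ≈ 0.772

Standardized effect: d = |μ_{layout A} − μ_{layout B}| / σ = |60.5 − 54.6| / 16.1 = 0.3665
Noncentrality parameter: δ = d / √(1/n₁ + 1/n₂) = 0.3665 / √(1/122 + 1/252) = 3.3225
Critical value for a two-sided test at α = 0.01: z_{α/2} = 2.576.
Power = Φ(δ − 2.576) + Φ(−δ − 2.576) = Φ(0.747) + Φ(-5.898) = 0.7724 + 0.0000 = 0.7724.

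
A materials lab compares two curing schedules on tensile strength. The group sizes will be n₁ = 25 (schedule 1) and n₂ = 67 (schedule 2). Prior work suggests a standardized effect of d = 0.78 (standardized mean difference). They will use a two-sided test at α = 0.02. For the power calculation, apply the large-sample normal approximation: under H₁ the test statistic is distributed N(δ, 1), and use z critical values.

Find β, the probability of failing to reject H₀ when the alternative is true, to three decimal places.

β ≈ 0.158

Noncentrality parameter: δ = d / √(1/n₁ + 1/n₂) = 0.78 / √(1/25 + 1/67) = 3.3282
Critical value for a two-sided test at α = 0.02: z_{α/2} = 2.326.
Power = Φ(δ − 2.326) + Φ(−δ − 2.326) = Φ(1.002) + Φ(-5.655) = 0.8418 + 0.0000 = 0.8418.
Type II error: β = 1 − power = 1 − 0.8418 = 0.1582.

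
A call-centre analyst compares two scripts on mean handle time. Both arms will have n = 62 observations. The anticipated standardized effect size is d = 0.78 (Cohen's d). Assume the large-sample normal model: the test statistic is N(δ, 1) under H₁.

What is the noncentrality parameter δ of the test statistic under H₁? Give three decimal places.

δ = d·√(n/2) = 0.78 × √(62/2) = 4.3429

δ ≈ 4.343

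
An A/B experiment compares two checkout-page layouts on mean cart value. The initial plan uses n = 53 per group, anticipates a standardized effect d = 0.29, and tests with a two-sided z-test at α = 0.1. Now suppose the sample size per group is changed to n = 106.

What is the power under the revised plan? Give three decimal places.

With n = 106 per group: δ = d·√(n/2) = 0.29 × √(106/2) = 2.1112. Critical value z_{0.05} = 1.645.
Revised power = Φ(δ − 1.645) + Φ(−δ − 1.645) = Φ(0.466) + Φ(-3.756) = 0.6795 + 0.0001 = 0.6796.

Power ≈ 0.680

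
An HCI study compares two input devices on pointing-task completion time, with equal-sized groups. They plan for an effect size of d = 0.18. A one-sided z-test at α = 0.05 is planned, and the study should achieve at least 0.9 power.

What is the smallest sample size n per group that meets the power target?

Set Φ(δ − 1.645) = 0.9; then δ − 1.645 = Φ⁻¹(0.9) = 1.282, giving δ = 2.926.
δ = d·√(n/2) ⇒ n = 2(δ/d)² = 2 × (2.926 / 0.18)² = 528.63.
Rounding up, n = 529 per group.

n = 529 per group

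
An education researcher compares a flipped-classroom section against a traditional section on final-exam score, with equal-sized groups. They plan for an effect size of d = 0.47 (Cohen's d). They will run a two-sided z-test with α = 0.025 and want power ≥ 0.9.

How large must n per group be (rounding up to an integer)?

n = 113 per group

Set Φ(δ − 2.241) = 0.9; then δ − 2.241 = Φ⁻¹(0.9) = 1.282, giving δ = 3.523.
(The Φ(−δ − z_{α/2}) term is vanishingly small for δ > 0 and is dropped in the standard sample-size formula.)
δ = d·√(n/2) ⇒ n = 2(δ/d)² = 2 × (3.523 / 0.47)² = 112.37.
Round up to the next whole unit.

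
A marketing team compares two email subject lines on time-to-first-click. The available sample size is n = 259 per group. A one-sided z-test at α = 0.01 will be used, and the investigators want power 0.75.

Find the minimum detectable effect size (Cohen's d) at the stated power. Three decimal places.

d ≈ 0.264

Required noncentrality: δ = z_{0.01} + z_{0.25} = 2.326 + 0.674 = 3.001.
δ = d·√(n/2) ⇒ d = δ/√(n/2) = 3.001/√(259/2) = 0.2637.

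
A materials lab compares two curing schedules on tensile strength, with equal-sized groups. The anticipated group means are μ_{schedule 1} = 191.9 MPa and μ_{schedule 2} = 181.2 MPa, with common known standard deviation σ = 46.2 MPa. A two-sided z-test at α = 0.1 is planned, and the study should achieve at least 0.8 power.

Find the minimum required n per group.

n = 231 per group

Standardized effect: d = |μ_{schedule 1} − μ_{schedule 2}| / σ = |191.9 − 181.2| / 46.2 = 0.2316
Set Φ(δ − 1.645) = 0.8; then δ − 1.645 = Φ⁻¹(0.8) = 0.842, giving δ = 2.486.
(For δ > 0 the lower-tail rejection region contributes negligibly to power, so the one-term inversion is standard.)
δ = d·√(n/2) ⇒ n = 2(δ/d)² = 2 × (2.486 / 0.2316)² = 230.52.
Rounding up, n = 231 per group.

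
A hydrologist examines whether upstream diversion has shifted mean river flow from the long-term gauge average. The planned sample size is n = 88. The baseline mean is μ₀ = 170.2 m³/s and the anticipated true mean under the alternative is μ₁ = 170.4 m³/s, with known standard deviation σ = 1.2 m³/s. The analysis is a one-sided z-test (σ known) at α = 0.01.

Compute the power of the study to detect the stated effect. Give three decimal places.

Standardized effect: d = |μ₁ − μ₀| / σ = |170.4 − 170.2| / 1.2 = 0.1667
Noncentrality parameter: δ = d·√n = 0.1667 × √88 = 1.5635
One-sided α = 0.01 → critical value z_{0.01} = 2.326.
Power = P(Z > 2.326 − δ) = Φ(-0.763) = 0.2228.

Power ≈ 0.223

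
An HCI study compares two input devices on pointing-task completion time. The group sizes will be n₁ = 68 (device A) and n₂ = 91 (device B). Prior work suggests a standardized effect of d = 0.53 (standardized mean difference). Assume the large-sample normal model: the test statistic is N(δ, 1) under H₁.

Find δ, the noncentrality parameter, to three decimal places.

δ ≈ 3.306

The noncentrality parameter scales effect size by the design's sample-size factor: δ = d / √(1/n₁ + 1/n₂) = 0.53 / √(1/68 + 1/91) = 3.3064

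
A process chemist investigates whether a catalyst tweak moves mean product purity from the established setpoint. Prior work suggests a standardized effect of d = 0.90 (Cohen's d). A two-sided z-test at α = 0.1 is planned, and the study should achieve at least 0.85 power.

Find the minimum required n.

n = 9

Set Φ(δ − 1.645) = 0.85; then δ − 1.645 = Φ⁻¹(0.85) = 1.036, giving δ = 2.681.
(Ignoring the negligible lower-tail rejection probability gives the usual closed-form inversion.)
δ = d·√n ⇒ n = (δ/d)² = (2.681 / 0.90)² = 8.88.
Round up to the next whole unit.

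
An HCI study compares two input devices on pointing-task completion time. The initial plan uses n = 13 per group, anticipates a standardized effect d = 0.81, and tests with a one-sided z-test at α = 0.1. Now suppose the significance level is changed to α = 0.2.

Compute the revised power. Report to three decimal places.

Power ≈ 0.889

δ = d·√(n/2) = 0.81 × √(13/2) = 2.0651 (unchanged). New critical value: z_{0.2} = 0.842.
Revised power = P(Z > 0.842 − δ) = Φ(1.223) = 0.8894.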